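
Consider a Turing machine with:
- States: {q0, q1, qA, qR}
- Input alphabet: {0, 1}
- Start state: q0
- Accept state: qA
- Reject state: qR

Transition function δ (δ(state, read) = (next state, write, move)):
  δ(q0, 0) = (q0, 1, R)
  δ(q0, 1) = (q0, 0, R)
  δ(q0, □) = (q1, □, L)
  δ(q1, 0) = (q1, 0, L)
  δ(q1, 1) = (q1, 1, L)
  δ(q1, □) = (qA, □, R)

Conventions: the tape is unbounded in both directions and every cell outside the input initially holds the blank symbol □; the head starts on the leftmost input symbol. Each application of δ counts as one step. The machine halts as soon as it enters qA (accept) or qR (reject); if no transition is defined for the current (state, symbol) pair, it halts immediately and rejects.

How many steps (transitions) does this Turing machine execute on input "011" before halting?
Step 0: [q0]011 (head at position 0)
Step 1: δ(q0, 0) = (q0, 1, R)  ⊢  1[q0]11 (head at position 1)
Step 2: δ(q0, 1) = (q0, 0, R)  ⊢  10[q0]1 (head at position 2)
Step 3: δ(q0, 1) = (q0, 0, R)  ⊢  100[q0]□ (head at position 3)
Step 4: δ(q0, □) = (q1, □, L)  ⊢  10[q1]0□ (head at position 2)
Step 5: δ(q1, 0) = (q1, 0, L)  ⊢  1[q1]00□ (head at position 1)
Step 6: δ(q1, 0) = (q1, 0, L)  ⊢  [q1]100□ (head at position 0)
Step 7: δ(q1, 1) = (q1, 1, L)  ⊢  [q1]□100□ (head at position -1)
Step 8: δ(q1, □) = (qA, □, R)  ⊢  □[qA]100□ (head at position 0)
The machine is in qA, so it halts and accepts.
Number of transitions executed: 8.

Final answer: 8 steps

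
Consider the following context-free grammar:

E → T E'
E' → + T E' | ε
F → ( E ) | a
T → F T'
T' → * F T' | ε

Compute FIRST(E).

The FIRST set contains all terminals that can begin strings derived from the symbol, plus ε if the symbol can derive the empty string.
FIRST(F): F → ( E ) contributes '(' and F → a contributes 'a', so FIRST(F) = {(, a}. F is not nullable.
FIRST(T): T → F T' begins with F, and F is not nullable, so FIRST(T) = FIRST(F) = {(, a}.
FIRST(E): E → T E' begins with T, and T is not nullable, so FIRST(E) = FIRST(T) = {(, a}.

Final answer: {(, a}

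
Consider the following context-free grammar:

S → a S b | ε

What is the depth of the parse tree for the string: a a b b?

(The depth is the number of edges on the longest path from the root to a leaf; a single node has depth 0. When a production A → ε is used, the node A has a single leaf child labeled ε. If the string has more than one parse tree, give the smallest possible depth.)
The only parse tree applies S → a S b 2 times (once per matching a…b pair) and then S → ε.
The S nodes sit at depths 0, 1, …, 2; the innermost S (depth 2) has the single child ε at depth 3.
The terminal leaves a, b are at depths 1..2, so the longest root-to-leaf path is S → S → … → S → ε with 3 edges.
Depth = 3.

Final answer: 3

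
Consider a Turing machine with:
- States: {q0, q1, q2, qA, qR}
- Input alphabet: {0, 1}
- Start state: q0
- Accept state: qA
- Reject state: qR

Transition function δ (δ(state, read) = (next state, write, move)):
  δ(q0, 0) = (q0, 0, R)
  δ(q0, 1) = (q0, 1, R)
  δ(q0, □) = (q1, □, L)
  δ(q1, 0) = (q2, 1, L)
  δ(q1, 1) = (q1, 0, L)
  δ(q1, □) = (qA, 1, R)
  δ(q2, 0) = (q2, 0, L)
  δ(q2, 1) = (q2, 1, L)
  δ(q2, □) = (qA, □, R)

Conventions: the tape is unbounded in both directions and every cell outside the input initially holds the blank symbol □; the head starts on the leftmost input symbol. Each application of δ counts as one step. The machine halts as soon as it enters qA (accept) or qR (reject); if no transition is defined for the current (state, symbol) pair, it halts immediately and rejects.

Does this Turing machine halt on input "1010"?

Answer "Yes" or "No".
Step 0: [q0]1010 (head at position 0)
Step 1: δ(q0, 1) = (q0, 1, R)  ⊢  1[q0]010 (head at position 1)
Step 2: δ(q0, 0) = (q0, 0, R)  ⊢  10[q0]10 (head at position 2)
Step 3: δ(q0, 1) = (q0, 1, R)  ⊢  101[q0]0 (head at position 3)
Step 4: δ(q0, 0) = (q0, 0, R)  ⊢  1010[q0]□ (head at position 4)
Step 5: δ(q0, □) = (q1, □, L)  ⊢  101[q1]0□ (head at position 3)
Step 6: δ(q1, 0) = (q2, 1, L)  ⊢  10[q2]11□ (head at position 2)
Step 7: δ(q2, 1) = (q2, 1, L)  ⊢  1[q2]011□ (head at position 1)
Step 8: δ(q2, 0) = (q2, 0, L)  ⊢  [q2]1011□ (head at position 0)
Step 9: δ(q2, 1) = (q2, 1, L)  ⊢  [q2]□1011□ (head at position -1)
Step 10: δ(q2, □) = (qA, □, R)  ⊢  □[qA]1011□ (head at position 0)
The machine is in qA, so it halts and accepts.
It halts after 10 steps.

Final answer: Yes - halts after 10 steps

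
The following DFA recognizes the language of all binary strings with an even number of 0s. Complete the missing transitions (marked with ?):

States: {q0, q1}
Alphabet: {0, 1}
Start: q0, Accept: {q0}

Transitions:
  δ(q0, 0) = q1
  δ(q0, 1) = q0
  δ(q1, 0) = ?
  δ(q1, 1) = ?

What each state remembers (consistent with the given transitions and accept states):
  q0: an even number of 0s has been read so far
  q1: an odd number of 0s has been read so far
Filling in the missing entries:
  δ(q1, 0): in q1 (an odd number of 0s has been read so far), after reading 0 we have: an even number of 0s has been read so far → q0
  δ(q1, 1): in q1 (an odd number of 0s has been read so far), after reading 1 we have: an odd number of 0s has been read so far → q1

Final answer: δ(q1, 0) = q0; δ(q1, 1) = q1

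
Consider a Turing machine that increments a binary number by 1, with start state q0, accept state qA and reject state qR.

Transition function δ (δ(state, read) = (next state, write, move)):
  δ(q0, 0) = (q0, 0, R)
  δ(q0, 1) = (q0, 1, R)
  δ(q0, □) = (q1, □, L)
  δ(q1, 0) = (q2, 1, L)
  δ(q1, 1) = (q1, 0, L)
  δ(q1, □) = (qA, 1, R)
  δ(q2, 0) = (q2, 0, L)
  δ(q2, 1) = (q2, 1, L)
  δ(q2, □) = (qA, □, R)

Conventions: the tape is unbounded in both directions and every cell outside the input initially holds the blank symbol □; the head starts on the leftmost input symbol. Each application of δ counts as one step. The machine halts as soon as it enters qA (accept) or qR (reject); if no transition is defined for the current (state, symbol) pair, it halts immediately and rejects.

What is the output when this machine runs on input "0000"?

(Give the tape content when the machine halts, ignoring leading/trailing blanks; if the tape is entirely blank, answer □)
Step 0: [q0]0000 (head at position 0)
Step 1: δ(q0, 0) = (q0, 0, R)  ⊢  0[q0]000 (head at position 1)
Step 2: δ(q0, 0) = (q0, 0, R)  ⊢  00[q0]00 (head at position 2)
Step 3: δ(q0, 0) = (q0, 0, R)  ⊢  000[q0]0 (head at position 3)
Step 4: δ(q0, 0) = (q0, 0, R)  ⊢  0000[q0]□ (head at position 4)
Step 5: δ(q0, □) = (q1, □, L)  ⊢  000[q1]0□ (head at position 3)
Step 6: δ(q1, 0) = (q2, 1, L)  ⊢  00[q2]01□ (head at position 2)
Step 7: δ(q2, 0) = (q2, 0, L)  ⊢  0[q2]001□ (head at position 1)
Step 8: δ(q2, 0) = (q2, 0, L)  ⊢  [q2]0001□ (head at position 0)
Step 9: δ(q2, 0) = (q2, 0, L)  ⊢  [q2]□0001□ (head at position -1)
Step 10: δ(q2, □) = (qA, □, R)  ⊢  □[qA]0001□ (head at position 0)
The machine is in qA, so it halts and accepts.
Tape content when halted (ignoring surrounding blanks): 0001

Final answer: Output: 0001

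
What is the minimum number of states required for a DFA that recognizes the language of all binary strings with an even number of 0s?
Language: binary strings with an even number of 0s
Lower bound (Myhill–Nerode): the prefixes ε, 0 are pairwise distinguishable:
  ε vs 0: suffix ε distinguishes them (ε has zero 0s (accepted), 0 has one 0 (rejected))
So any DFA needs at least 2 states.
Upper bound: a DFA with 2 states exists (one state per class above).
Minimum states: 2

Final answer: 2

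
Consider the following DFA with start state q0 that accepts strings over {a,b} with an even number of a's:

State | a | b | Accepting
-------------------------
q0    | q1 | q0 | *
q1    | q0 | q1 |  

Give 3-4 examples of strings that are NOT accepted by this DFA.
Any strings that end in a non-accepting state work; for example:
"a": q0 → q1; q1 is not accepting → rejected
"ab": q0 → q1 → q1; q1 is not accepting → rejected
"babb": q0 → q0 → q1 → q1 → q1; q1 is not accepting → rejected
"bbab": q0 → q0 → q0 → q1 → q1; q1 is not accepting → rejected

Final answer: "a", "ab", "babb", "bbab"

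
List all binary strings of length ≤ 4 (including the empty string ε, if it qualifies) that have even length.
Checking every binary string of length 0 to 4:
  Length 0: accepted: ε | rejected: (none)
  Length 1: accepted: (none) | rejected: 0, 1
  Length 2: accepted: 00, 01, 10, 11 | rejected: (none)
  Length 3: accepted: (none) | rejected: 000, 001, 010, 011, 100, 101, 110, 111
  Length 4: accepted: 0000, 0001, 0010, 0011, 0100, 0101, 0110, 0111, 1000, 1001, 1010, 1011, 1100, 1101, 1110, 1111 | rejected: (none)
Total: 21 string(s).

Final answer: ε, 00, 01, 10, 11, 0000, 0001, 0010, 0011, 0100, 0101, 0110, 0111, 1000, 1001, 1010, 1011, 1100, 1101, 1110, 1111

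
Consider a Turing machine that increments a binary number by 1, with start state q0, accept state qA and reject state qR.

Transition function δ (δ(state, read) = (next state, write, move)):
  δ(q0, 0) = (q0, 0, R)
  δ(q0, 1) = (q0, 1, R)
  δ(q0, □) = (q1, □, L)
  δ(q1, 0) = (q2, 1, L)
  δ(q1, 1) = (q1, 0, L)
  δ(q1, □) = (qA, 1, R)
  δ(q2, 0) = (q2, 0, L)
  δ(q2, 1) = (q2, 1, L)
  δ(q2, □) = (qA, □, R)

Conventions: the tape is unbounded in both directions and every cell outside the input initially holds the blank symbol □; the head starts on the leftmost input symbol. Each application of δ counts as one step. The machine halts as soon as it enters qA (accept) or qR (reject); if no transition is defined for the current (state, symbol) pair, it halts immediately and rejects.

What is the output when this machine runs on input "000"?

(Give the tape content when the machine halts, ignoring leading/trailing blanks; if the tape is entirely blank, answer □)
Step 0: [q0]000 (head at position 0)
Step 1: δ(q0, 0) = (q0, 0, R)  ⊢  0[q0]00 (head at position 1)
Step 2: δ(q0, 0) = (q0, 0, R)  ⊢  00[q0]0 (head at position 2)
Step 3: δ(q0, 0) = (q0, 0, R)  ⊢  000[q0]□ (head at position 3)
Step 4: δ(q0, □) = (q1, □, L)  ⊢  00[q1]0□ (head at position 2)
Step 5: δ(q1, 0) = (q2, 1, L)  ⊢  0[q2]01□ (head at position 1)
Step 6: δ(q2, 0) = (q2, 0, L)  ⊢  [q2]001□ (head at position 0)
Step 7: δ(q2, 0) = (q2, 0, L)  ⊢  [q2]□001□ (head at position -1)
Step 8: δ(q2, □) = (qA, □, R)  ⊢  □[qA]001□ (head at position 0)
The machine is in qA, so it halts and accepts.
Tape content when halted (ignoring surrounding blanks): 001

Final answer: Output: 001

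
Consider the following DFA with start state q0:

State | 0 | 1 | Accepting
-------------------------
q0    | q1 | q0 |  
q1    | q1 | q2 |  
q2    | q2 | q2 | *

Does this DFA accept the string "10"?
Start in q0.
Read '1': q0 → q0
Read '0': q0 → q1
Final state q1 is not accepting, so the string is rejected.

Final answer: No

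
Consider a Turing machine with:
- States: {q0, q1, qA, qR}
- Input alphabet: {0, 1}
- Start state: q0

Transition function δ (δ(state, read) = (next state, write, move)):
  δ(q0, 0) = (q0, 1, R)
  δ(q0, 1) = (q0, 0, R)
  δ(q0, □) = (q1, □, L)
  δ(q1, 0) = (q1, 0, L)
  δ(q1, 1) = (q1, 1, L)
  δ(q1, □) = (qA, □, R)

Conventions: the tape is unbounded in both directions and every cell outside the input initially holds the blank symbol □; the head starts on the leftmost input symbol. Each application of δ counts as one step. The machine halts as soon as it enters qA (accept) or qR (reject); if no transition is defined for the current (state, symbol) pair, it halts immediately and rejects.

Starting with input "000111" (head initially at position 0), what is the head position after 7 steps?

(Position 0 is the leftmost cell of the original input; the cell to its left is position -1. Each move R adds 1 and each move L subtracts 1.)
Step 0: [q0]000111 (head at position 0)
Step 1: δ(q0, 0) = (q0, 1, R)  ⊢  1[q0]00111 (head at position 1)
Step 2: δ(q0, 0) = (q0, 1, R)  ⊢  11[q0]0111 (head at position 2)
Step 3: δ(q0, 0) = (q0, 1, R)  ⊢  111[q0]111 (head at position 3)
Step 4: δ(q0, 1) = (q0, 0, R)  ⊢  1110[q0]11 (head at position 4)
Step 5: δ(q0, 1) = (q0, 0, R)  ⊢  11100[q0]1 (head at position 5)
Step 6: δ(q0, 1) = (q0, 0, R)  ⊢  111000[q0]□ (head at position 6)
Step 7: δ(q0, □) = (q1, □, L)  ⊢  11100[q1]0□ (head at position 5)
Head position after 7 steps: 5

Final answer: Position 5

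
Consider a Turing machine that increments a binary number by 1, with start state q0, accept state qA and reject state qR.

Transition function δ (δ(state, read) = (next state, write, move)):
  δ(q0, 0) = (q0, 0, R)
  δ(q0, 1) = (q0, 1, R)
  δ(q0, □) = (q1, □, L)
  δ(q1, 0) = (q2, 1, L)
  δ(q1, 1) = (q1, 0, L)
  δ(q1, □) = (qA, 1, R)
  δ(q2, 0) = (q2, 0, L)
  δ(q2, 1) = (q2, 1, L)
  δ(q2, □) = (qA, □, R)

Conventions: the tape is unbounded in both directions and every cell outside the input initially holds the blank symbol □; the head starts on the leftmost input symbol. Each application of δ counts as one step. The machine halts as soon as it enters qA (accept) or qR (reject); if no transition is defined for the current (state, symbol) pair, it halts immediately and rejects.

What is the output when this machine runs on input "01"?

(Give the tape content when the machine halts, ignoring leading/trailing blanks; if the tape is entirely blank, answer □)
Step 0: [q0]01 (head at position 0)
Step 1: δ(q0, 0) = (q0, 0, R)  ⊢  0[q0]1 (head at position 1)
Step 2: δ(q0, 1) = (q0, 1, R)  ⊢  01[q0]□ (head at position 2)
Step 3: δ(q0, □) = (q1, □, L)  ⊢  0[q1]1□ (head at position 1)
Step 4: δ(q1, 1) = (q1, 0, L)  ⊢  [q1]00□ (head at position 0)
Step 5: δ(q1, 0) = (q2, 1, L)  ⊢  [q2]□10□ (head at position -1)
Step 6: δ(q2, □) = (qA, □, R)  ⊢  □[qA]10□ (head at position 0)
The machine is in qA, so it halts and accepts.
Tape content when halted (ignoring surrounding blanks): 10

Final answer: Output: 10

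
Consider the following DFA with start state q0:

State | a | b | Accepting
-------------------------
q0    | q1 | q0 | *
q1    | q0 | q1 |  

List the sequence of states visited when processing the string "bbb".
q0 → q0 → q0 → q0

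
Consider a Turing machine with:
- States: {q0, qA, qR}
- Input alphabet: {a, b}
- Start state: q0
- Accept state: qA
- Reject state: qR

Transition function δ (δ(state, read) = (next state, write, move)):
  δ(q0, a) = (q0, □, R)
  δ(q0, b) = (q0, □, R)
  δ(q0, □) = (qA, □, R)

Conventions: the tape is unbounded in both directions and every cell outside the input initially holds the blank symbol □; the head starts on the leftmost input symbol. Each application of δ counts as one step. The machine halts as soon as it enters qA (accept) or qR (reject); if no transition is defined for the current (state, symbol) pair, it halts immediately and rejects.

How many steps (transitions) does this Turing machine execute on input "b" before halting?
Step 0: [q0]b (head at position 0)
Step 1: δ(q0, b) = (q0, □, R)  ⊢  □[q0]□ (head at position 1)
Step 2: δ(q0, □) = (qA, □, R)  ⊢  □□[qA]□ (head at position 2)
The machine is in qA, so it halts and accepts.
Number of transitions executed: 2.

Final answer: 2 steps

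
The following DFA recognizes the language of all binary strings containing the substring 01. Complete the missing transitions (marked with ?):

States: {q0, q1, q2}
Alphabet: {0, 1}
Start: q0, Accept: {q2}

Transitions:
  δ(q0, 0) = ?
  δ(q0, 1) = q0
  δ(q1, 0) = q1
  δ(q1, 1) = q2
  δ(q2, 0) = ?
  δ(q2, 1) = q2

What each state remembers (consistent with the given transitions and accept states):
  q0: 01 not seen yet and the last symbol was not 0
  q1: 01 not seen yet and the last symbol was 0
  q2: the substring 01 has already been seen
Filling in the missing entries:
  δ(q0, 0): in q0 (01 not seen yet and the last symbol was not 0), after reading 0 we have: 01 not seen yet and the last symbol was 0 → q1
  δ(q2, 0): in q2 (the substring 01 has already been seen), after reading 0 we have: the substring 01 has already been seen → q2

Final answer: δ(q0, 0) = q1; δ(q2, 0) = q2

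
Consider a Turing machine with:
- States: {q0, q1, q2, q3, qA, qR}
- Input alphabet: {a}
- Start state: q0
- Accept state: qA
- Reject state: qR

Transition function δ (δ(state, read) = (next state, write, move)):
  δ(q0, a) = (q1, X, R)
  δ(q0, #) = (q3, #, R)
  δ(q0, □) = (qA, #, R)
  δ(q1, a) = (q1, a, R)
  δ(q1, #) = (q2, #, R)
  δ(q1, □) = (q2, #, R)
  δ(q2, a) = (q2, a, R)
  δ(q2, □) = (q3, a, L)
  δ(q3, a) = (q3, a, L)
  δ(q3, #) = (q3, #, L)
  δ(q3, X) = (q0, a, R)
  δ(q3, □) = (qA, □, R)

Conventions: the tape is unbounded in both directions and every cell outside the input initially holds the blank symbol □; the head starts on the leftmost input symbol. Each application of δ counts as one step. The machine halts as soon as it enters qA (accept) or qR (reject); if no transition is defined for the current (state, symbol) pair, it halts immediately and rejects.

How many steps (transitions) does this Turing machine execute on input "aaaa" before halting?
Trace (configuration after each step, as tape_left[state]tape_right with head position):
Step 0: [q0]aaaa (head at position 0)
Step 1: X[q1]aaa (head 1)
Step 2: Xa[q1]aa (head 2)
Step 3: Xaa[q1]a (head 3)
Step 4: Xaaa[q1]□ (head 4)
Step 5: Xaaa#[q2]□ (head 5)
Step 6: Xaaa[q3]#a (head 4)
Step 7: Xaa[q3]a#a (head 3)
Step 8: Xa[q3]aa#a (head 2)
Step 9: X[q3]aaa#a (head 1)
Step 10: [q3]Xaaa#a (head 0)
Step 11: a[q0]aaa#a (head 1)
Step 12: aX[q1]aa#a (head 2)
Step 13: aXa[q1]a#a (head 3)
Step 14: aXaa[q1]#a (head 4)
Step 15: aXaa#[q2]a (head 5)
Step 16: aXaa#a[q2]□ (head 6)
Step 17: aXaa#[q3]aa (head 5)
Step 18: aXaa[q3]#aa (head 4)
Step 19: aXa[q3]a#aa (head 3)
Step 20: aX[q3]aa#aa (head 2)
Step 21: a[q3]Xaa#aa (head 1)
Step 22: aa[q0]aa#aa (head 2)
Step 23: aaX[q1]a#aa (head 3)
Step 24: aaXa[q1]#aa (head 4)
Step 25: aaXa#[q2]aa (head 5)
Step 26: aaXa#a[q2]a (head 6)
Step 27: aaXa#aa[q2]□ (head 7)
Step 28: aaXa#a[q3]aa (head 6)
Step 29: aaXa#[q3]aaa (head 5)
Step 30: aaXa[q3]#aaa (head 4)
Step 31: aaX[q3]a#aaa (head 3)
Step 32: aa[q3]Xa#aaa (head 2)
Step 33: aaa[q0]a#aaa (head 3)
Step 34: aaaX[q1]#aaa (head 4)
Step 35: aaaX#[q2]aaa (head 5)
Step 36: aaaX#a[q2]aa (head 6)
Step 37: aaaX#aa[q2]a (head 7)
Step 38: aaaX#aaa[q2]□ (head 8)
Step 39: aaaX#aa[q3]aa (head 7)
Step 40: aaaX#a[q3]aaa (head 6)
Step 41: aaaX#[q3]aaaa (head 5)
Step 42: aaaX[q3]#aaaa (head 4)
Step 43: aaa[q3]X#aaaa (head 3)
Step 44: aaaa[q0]#aaaa (head 4)
Step 45: aaaa#[q3]aaaa (head 5)
Step 46: aaaa[q3]#aaaa (head 4)
Step 47: aaa[q3]a#aaaa (head 3)
Step 48: aa[q3]aa#aaaa (head 2)
Step 49: a[q3]aaa#aaaa (head 1)
Step 50: [q3]aaaa#aaaa (head 0)
Step 51: [q3]□aaaa#aaaa (head -1)
Step 52: □[qA]aaaa#aaaa (head 0)
The machine is in qA, so it halts and accepts.
Number of transitions executed: 52.

Final answer: 52 steps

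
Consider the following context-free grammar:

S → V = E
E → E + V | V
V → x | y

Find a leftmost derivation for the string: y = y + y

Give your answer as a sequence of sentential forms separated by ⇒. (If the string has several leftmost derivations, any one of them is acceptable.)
Start with S.
Step 1: the leftmost non-terminal is S; apply S → V = E:  V = E
Step 2: the leftmost non-terminal is V; apply V → y:  y = E
Step 3: the leftmost non-terminal is E; apply E → E + V:  y = E + V
Step 4: the leftmost non-terminal is E; apply E → V:  y = V + V
Step 5: the leftmost non-terminal is V; apply V → y:  y = y + V
Step 6: the leftmost non-terminal is V; apply V → y:  y = y + y

Final answer: S ⇒ V = E ⇒ y = E ⇒ y = E + V ⇒ y = V + V ⇒ y = y + V ⇒ y = y + y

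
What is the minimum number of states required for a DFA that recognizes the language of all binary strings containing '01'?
Language: binary strings containing '01'
Lower bound (Myhill–Nerode): the prefixes ε, 0, 01 are pairwise distinguishable:
  ε vs 01: suffix ε distinguishes them (ε is rejected, 01 is accepted)
  0 vs 01: suffix ε distinguishes them (0 is rejected, 01 is accepted)
  ε vs 0: suffix 1 distinguishes them (ε·1 = 1 is rejected, 0·1 = 01 is accepted)
So any DFA needs at least 3 states.
Upper bound: a DFA with 3 states exists (one state per class above: 'no progress', 'last symbol 0', and 'seen 01' (accepting sink)).
Minimum states: 3

Final answer: 3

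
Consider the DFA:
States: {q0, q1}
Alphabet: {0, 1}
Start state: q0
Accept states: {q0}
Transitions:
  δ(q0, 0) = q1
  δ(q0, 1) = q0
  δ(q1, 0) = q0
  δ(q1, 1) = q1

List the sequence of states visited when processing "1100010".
Starting at q0
Read '1': q0 -> q0
Read '1': q0 -> q0
Read '0': q0 -> q1
Read '0': q1 -> q0
Read '0': q0 -> q1
Read '1': q1 -> q1
Read '0': q1 -> q0

Final answer: q0 -> q0 -> q0 -> q1 -> q0 -> q1 -> q1 -> q0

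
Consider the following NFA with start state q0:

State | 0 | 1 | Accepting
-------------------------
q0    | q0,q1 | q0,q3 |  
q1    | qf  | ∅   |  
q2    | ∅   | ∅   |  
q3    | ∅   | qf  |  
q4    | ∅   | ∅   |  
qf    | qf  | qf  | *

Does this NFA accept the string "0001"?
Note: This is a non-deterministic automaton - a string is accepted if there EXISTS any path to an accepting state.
Track the set of states the NFA could be in: start {q0}
Read '0': {q0} → {q0, q1}
Read '0': {q0, q1} → {q0, q1, qf}
Read '0': {q0, q1, qf} → {q0, q1, qf}
Read '1': {q0, q1, qf} → {q0, q3, qf}
Final set {q0, q3, qf} contains accepting state(s) {qf} → accepted.

Final answer: Yes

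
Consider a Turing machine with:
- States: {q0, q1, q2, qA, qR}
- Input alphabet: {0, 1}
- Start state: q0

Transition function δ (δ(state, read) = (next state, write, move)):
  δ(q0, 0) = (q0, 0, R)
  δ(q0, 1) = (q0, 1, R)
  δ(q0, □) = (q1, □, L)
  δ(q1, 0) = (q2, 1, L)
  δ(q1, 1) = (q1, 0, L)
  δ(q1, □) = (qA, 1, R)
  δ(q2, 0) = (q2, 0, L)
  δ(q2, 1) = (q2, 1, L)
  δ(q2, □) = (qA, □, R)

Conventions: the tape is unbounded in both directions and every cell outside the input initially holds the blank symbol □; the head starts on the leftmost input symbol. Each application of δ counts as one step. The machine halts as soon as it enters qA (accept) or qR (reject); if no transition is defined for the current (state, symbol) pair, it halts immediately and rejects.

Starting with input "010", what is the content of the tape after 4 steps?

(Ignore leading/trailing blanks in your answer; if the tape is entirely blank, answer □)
Step 0: [q0]010 (head at position 0)
Step 1: δ(q0, 0) = (q0, 0, R)  ⊢  0[q0]10 (head at position 1)
Step 2: δ(q0, 1) = (q0, 1, R)  ⊢  01[q0]0 (head at position 2)
Step 3: δ(q0, 0) = (q0, 0, R)  ⊢  010[q0]□ (head at position 3)
Step 4: δ(q0, □) = (q1, □, L)  ⊢  01[q1]0□ (head at position 2)
Tape after 4 steps (ignoring surrounding blanks): 010

Final answer: Tape: 010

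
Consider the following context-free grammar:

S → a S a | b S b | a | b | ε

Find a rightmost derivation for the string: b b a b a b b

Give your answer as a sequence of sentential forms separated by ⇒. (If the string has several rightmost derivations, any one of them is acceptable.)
Start with S.
Step 1: the rightmost non-terminal is S; apply S → b S b:  b S b
Step 2: the rightmost non-terminal is S; apply S → b S b:  b b S b b
Step 3: the rightmost non-terminal is S; apply S → a S a:  b b a S a b b
Step 4: the rightmost non-terminal is S; apply S → b:  b b a b a b b

Final answer: S ⇒ b S b ⇒ b b S b b ⇒ b b a S a b b ⇒ b b a b a b b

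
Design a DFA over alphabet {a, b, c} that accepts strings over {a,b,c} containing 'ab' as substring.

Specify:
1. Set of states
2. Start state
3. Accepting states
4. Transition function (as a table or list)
One valid DFA (any DFA recognizing the same language is acceptable):
States: {q0, q1, q2}
Start: q0
Accepting: {q2}
Transitions (accepting states marked with *):
State | a | b | c | Accepting
-----------------------------
q0    | q1 | q0 | q0 |  
q1    | q1 | q2 | q0 |  
q2    | q2 | q2 | q2 | *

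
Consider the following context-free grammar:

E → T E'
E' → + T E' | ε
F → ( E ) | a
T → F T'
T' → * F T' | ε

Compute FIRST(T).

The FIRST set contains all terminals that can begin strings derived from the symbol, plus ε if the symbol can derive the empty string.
FIRST(F): F → ( E ) contributes '(' and F → a contributes 'a', so FIRST(F) = {(, a}. F is not nullable.
FIRST(T): T → F T' begins with F, and F is not nullable, so FIRST(T) = FIRST(F) = {(, a}.

Final answer: {(, a}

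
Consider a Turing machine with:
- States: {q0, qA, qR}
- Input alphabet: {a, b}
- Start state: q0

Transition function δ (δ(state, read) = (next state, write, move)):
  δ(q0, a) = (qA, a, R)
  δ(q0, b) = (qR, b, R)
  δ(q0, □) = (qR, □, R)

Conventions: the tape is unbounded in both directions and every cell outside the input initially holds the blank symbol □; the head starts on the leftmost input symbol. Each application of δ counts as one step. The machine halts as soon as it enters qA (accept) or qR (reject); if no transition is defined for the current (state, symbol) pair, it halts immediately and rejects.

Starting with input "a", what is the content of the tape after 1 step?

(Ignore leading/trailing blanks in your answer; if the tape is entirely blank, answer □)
Step 0: [q0]a (head at position 0)
Step 1: δ(q0, a) = (qA, a, R)  ⊢  a[qA]□ (head at position 1)
Tape after 1 step (ignoring surrounding blanks): a

Final answer: Tape: a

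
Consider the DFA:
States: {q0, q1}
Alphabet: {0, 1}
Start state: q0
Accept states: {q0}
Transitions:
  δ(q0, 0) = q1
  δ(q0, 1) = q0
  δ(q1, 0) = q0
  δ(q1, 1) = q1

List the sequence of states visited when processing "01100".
Starting at q0
Read '0': q0 -> q1
Read '1': q1 -> q1
Read '1': q1 -> q1
Read '0': q1 -> q0
Read '0': q0 -> q1

Final answer: q0 -> q1 -> q1 -> q1 -> q0 -> q1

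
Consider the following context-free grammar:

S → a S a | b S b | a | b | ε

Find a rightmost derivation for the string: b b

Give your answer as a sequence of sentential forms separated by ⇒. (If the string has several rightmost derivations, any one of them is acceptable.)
Start with S.
Step 1: the rightmost non-terminal is S; apply S → b S b:  b S b
Step 2: the rightmost non-terminal is S; apply S → ε:  b b

Final answer: S ⇒ b S b ⇒ b b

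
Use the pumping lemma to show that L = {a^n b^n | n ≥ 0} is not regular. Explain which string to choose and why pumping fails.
Language: L = {a^n b^n | n ≥ 0} (equal numbers of a's followed by b's)
Step 1: Assume for contradiction that L is regular, with pumping length p.
Step 2: Choose s = a^p b^p. Then s ∈ L (it has p a's followed by p b's) and |s| ≥ p.
Step 3: Consider any decomposition s = xyz with |xy| ≤ p and |y| > 0. Since |xy| ≤ p and the first p symbols of s are all a's, y = a^k for some k with 1 ≤ k ≤ p.
Step 4: Pumping up (i = 2): xy²z = a^(p+k) b^p, which has more a's than b's, so xy²z ∉ L.
This contradicts the pumping lemma, so L is not regular.

Final answer: Choose s = a^p b^p. Since |xy| ≤ p, y = a^k with k ≥ 1. Then xy²z = a^(p+k) b^p ∉ L.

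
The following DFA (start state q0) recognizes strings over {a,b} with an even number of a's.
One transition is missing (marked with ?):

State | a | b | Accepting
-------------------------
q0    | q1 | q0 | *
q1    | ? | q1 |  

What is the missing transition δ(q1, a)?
q0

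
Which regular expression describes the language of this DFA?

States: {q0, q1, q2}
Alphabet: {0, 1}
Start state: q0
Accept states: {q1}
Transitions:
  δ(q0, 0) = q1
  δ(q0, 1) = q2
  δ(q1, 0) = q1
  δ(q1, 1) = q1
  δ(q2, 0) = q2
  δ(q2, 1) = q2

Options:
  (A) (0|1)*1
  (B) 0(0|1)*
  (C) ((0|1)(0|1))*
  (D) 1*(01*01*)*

Testing sample strings against the DFA:
  '01110' -> accepted
  '01' -> accepted
  '00100' -> accepted
  '1110' -> rejected
Checking each option for a counterexample:
  (A) (0|1)*1: '0' is accepted by the DFA but does not match the regex → eliminated
  (B) 0(0|1)*: agrees with the DFA on all strings of length ≤ 4
  (C) ((0|1)(0|1))*: ε is rejected by the DFA but matches the regex → eliminated
  (D) 1*(01*01*)*: ε is rejected by the DFA but matches the regex → eliminated
Only (B) 0(0|1)* is consistent with the DFA.

Final answer: (B) 0(0|1)*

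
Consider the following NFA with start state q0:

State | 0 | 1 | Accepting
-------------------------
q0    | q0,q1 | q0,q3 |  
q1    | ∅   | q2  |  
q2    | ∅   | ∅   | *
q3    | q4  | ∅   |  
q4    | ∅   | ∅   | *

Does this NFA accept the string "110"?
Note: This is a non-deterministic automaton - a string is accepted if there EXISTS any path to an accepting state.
Track the set of states the NFA could be in: start {q0}
Read '1': {q0} → {q0, q3}
Read '1': {q0, q3} → {q0, q3}
Read '0': {q0, q3} → {q0, q1, q4}
Final set {q0, q1, q4} contains accepting state(s) {q4} → accepted.

Final answer: Yes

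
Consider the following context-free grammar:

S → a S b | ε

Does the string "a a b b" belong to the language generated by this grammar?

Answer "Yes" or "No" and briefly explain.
A derivation exists: S ⇒ a S b ⇒ a a S b b ⇒ a a b b (using S → a S b twice, then S → ε).

Final answer: Yes - a valid derivation exists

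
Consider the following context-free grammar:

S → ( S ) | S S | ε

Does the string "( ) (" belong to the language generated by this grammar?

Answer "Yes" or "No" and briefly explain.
Each production adds parentheses only in matched pairs (S → ( S )) or none at all, so every derived string has equally many '(' and ')'. The string ( ) ( has two '(' and one ')', so it cannot be derived.

Final answer: No - no valid derivation exists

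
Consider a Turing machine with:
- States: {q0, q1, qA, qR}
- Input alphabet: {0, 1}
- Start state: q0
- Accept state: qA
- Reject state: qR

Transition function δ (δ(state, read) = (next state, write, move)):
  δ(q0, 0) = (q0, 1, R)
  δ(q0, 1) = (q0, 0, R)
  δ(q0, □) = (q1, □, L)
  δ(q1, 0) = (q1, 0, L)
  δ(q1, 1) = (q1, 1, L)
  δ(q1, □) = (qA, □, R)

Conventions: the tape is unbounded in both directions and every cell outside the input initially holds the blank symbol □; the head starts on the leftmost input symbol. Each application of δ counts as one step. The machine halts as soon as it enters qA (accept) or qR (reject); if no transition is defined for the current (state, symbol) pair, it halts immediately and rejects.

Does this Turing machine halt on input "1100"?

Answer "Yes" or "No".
Step 0: [q0]1100 (head at position 0)
Step 1: δ(q0, 1) = (q0, 0, R)  ⊢  0[q0]100 (head at position 1)
Step 2: δ(q0, 1) = (q0, 0, R)  ⊢  00[q0]00 (head at position 2)
Step 3: δ(q0, 0) = (q0, 1, R)  ⊢  001[q0]0 (head at position 3)
Step 4: δ(q0, 0) = (q0, 1, R)  ⊢  0011[q0]□ (head at position 4)
Step 5: δ(q0, □) = (q1, □, L)  ⊢  001[q1]1□ (head at position 3)
Step 6: δ(q1, 1) = (q1, 1, L)  ⊢  00[q1]11□ (head at position 2)
Step 7: δ(q1, 1) = (q1, 1, L)  ⊢  0[q1]011□ (head at position 1)
Step 8: δ(q1, 0) = (q1, 0, L)  ⊢  [q1]0011□ (head at position 0)
Step 9: δ(q1, 0) = (q1, 0, L)  ⊢  [q1]□0011□ (head at position -1)
Step 10: δ(q1, □) = (qA, □, R)  ⊢  □[qA]0011□ (head at position 0)
The machine is in qA, so it halts and accepts.
It halts after 10 steps.

Final answer: Yes - halts after 10 steps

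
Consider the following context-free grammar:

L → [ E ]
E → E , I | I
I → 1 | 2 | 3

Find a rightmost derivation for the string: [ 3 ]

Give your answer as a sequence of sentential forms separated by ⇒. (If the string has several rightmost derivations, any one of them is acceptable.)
Start with L.
Step 1: the rightmost non-terminal is L; apply L → [ E ]:  [ E ]
Step 2: the rightmost non-terminal is E; apply E → I:  [ I ]
Step 3: the rightmost non-terminal is I; apply I → 3:  [ 3 ]

Final answer: L ⇒ [ E ] ⇒ [ I ] ⇒ [ 3 ]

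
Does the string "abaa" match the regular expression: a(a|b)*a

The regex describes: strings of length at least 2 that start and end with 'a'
Yes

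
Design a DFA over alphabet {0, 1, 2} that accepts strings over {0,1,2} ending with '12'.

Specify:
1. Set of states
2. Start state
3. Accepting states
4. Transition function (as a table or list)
One valid DFA (any DFA recognizing the same language is acceptable):
States: {q0, q1, q2}
Start: q0
Accepting: {q2}
Transitions (accepting states marked with *):
State | 0 | 1 | 2 | Accepting
-----------------------------
q0    | q0 | q1 | q0 |  
q1    | q0 | q1 | q2 |  
q2    | q0 | q1 | q0 | *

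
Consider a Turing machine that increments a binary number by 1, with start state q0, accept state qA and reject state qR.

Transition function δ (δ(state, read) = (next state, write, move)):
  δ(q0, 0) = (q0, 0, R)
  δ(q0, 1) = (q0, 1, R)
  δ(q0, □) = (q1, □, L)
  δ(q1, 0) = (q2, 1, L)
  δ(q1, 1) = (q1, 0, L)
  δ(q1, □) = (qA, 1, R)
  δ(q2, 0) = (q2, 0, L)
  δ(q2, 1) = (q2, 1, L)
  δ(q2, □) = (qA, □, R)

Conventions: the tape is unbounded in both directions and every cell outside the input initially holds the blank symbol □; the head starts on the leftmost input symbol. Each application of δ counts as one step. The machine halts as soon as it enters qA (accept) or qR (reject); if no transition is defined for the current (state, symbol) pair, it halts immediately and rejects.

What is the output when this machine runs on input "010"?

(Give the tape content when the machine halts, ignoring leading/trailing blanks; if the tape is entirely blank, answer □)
Step 0: [q0]010 (head at position 0)
Step 1: δ(q0, 0) = (q0, 0, R)  ⊢  0[q0]10 (head at position 1)
Step 2: δ(q0, 1) = (q0, 1, R)  ⊢  01[q0]0 (head at position 2)
Step 3: δ(q0, 0) = (q0, 0, R)  ⊢  010[q0]□ (head at position 3)
Step 4: δ(q0, □) = (q1, □, L)  ⊢  01[q1]0□ (head at position 2)
Step 5: δ(q1, 0) = (q2, 1, L)  ⊢  0[q2]11□ (head at position 1)
Step 6: δ(q2, 1) = (q2, 1, L)  ⊢  [q2]011□ (head at position 0)
Step 7: δ(q2, 0) = (q2, 0, L)  ⊢  [q2]□011□ (head at position -1)
Step 8: δ(q2, □) = (qA, □, R)  ⊢  □[qA]011□ (head at position 0)
The machine is in qA, so it halts and accepts.
Tape content when halted (ignoring surrounding blanks): 011

Final answer: Output: 011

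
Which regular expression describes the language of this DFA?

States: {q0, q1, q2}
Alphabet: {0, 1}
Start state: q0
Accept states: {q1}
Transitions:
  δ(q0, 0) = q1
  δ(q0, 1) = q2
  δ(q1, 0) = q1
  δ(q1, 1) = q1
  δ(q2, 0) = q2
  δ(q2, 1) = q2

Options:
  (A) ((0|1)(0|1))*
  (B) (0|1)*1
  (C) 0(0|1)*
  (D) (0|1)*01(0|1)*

Testing sample strings against the DFA:
  '111' -> rejected
  '11' -> rejected
  '000' -> accepted
  '010' -> accepted
Checking each option for a counterexample:
  (A) ((0|1)(0|1))*: ε is rejected by the DFA but matches the regex → eliminated
  (B) (0|1)*1: '0' is accepted by the DFA but does not match the regex → eliminated
  (C) 0(0|1)*: agrees with the DFA on all strings of length ≤ 4
  (D) (0|1)*01(0|1)*: '0' is accepted by the DFA but does not match the regex → eliminated
Only (C) 0(0|1)* is consistent with the DFA.

Final answer: (C) 0(0|1)*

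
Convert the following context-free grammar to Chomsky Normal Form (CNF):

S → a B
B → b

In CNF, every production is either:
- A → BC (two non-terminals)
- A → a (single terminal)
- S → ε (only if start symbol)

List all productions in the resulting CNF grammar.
The grammar has no ε-productions or unit productions to eliminate.
S → a B has terminal a in a right-hand side of length ≥ 2: introduce T_a → a and use T_a in place of a.
B → b is already in CNF (single terminal) – keep it.
S → a B becomes S → T_a B.
Resulting CNF grammar (3 productions): T_a → a; B → b; S → T_a B

Final answer: T_a → a; B → b; S → T_a B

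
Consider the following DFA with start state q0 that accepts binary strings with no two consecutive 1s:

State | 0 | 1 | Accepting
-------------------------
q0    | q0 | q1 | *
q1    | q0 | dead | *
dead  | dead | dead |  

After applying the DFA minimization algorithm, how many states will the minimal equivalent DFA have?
All 3 states are reachable from q0, so none can be removed as unreachable.
Table-filling: first mark every (accepting, non-accepting) pair as distinguishable (accepting: {q0, q1}; non-accepting: {dead}).
Round 1: (q0, q1) on '1' go to q1 and dead, already distinguishable → mark.
Every pair of states is distinguishable, so the DFA is already minimal.
Equivalence classes: {q0}, {q1}, {dead} → 3 states.

Final answer: 3 states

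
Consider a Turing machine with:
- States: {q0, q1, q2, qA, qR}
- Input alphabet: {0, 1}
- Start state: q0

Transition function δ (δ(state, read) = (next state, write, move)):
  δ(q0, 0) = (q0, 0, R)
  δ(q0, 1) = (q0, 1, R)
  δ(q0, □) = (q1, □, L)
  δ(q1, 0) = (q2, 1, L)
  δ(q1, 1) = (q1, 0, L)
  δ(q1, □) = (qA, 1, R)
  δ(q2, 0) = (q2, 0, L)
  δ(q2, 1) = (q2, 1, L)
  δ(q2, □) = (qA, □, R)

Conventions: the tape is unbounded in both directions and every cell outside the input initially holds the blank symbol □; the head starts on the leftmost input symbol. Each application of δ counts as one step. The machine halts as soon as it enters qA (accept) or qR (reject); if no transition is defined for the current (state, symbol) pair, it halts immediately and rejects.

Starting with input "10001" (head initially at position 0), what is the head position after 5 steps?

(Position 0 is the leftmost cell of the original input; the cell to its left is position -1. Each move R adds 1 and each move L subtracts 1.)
Step 0: [q0]10001 (head at position 0)
Step 1: δ(q0, 1) = (q0, 1, R)  ⊢  1[q0]0001 (head at position 1)
Step 2: δ(q0, 0) = (q0, 0, R)  ⊢  10[q0]001 (head at position 2)
Step 3: δ(q0, 0) = (q0, 0, R)  ⊢  100[q0]01 (head at position 3)
Step 4: δ(q0, 0) = (q0, 0, R)  ⊢  1000[q0]1 (head at position 4)
Step 5: δ(q0, 1) = (q0, 1, R)  ⊢  10001[q0]□ (head at position 5)
Head position after 5 steps: 5

Final answer: Position 5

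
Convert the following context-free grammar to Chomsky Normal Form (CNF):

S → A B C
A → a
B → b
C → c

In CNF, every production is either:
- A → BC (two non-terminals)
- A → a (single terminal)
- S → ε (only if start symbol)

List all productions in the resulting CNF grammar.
The grammar has no ε-productions or unit productions to eliminate.
A → a is already in CNF (single terminal) – keep it.
B → b is already in CNF (single terminal) – keep it.
C → c is already in CNF (single terminal) – keep it.
S → A B C has 3 symbols on the right: break it into binary productions S → A X0, X0 → B C.
Resulting CNF grammar (5 productions): A → a; B → b; C → c; S → A X0; X0 → B C

Final answer: A → a; B → b; C → c; S → A X0; X0 → B C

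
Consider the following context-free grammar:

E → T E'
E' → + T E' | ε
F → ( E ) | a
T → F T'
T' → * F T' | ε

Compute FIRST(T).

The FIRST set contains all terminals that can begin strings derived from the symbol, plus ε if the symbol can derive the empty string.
FIRST(F): F → ( E ) contributes '(' and F → a contributes 'a', so FIRST(F) = {(, a}. F is not nullable.
FIRST(T): T → F T' begins with F, and F is not nullable, so FIRST(T) = FIRST(F) = {(, a}.

Final answer: {(, a}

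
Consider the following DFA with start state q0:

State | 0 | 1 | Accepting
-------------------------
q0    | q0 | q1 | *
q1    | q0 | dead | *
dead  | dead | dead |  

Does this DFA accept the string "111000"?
Start in q0.
Read '1': q0 → q1
Read '1': q1 → dead
Read '1': dead → dead
Read '0': dead → dead
Read '0': dead → dead
Read '0': dead → dead
Final state dead is not accepting, so the string is rejected.

Final answer: No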